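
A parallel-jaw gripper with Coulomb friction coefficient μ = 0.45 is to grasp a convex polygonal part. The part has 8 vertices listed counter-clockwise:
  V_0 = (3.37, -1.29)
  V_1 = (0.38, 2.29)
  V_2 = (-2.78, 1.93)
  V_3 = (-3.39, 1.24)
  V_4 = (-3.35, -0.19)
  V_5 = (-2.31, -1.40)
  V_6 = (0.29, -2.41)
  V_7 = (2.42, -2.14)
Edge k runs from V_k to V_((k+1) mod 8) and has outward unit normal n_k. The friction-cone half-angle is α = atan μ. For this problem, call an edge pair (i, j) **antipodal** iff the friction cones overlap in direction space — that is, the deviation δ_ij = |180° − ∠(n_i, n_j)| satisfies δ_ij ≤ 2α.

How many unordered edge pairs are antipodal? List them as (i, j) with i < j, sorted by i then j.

count = 8; pairs: (0,3), (0,4), (0,5), (1,5), (1,6), (1,7), (2,6), (2,7)

α = atan 0.45 = 24.23°;  2α = 48.46°
n_0 = (+0.7675, +0.6410)
n_1 = (-0.1132, +0.9936)
n_2 = (-0.7492, +0.6623)
n_3 = (-0.9996, -0.0280)
n_4 = (-0.7584, -0.6518)
n_5 = (-0.3621, -0.9321)
n_6 = (+0.1258, -0.9921)
n_7 = (+0.6668, -0.7452)
  (0,1): δ = 123.37°  ·
  (0,2): δ = 81.35°  ·
  (0,3): δ = 38.27°  ✓
  (0,4): δ = 0.81°  ✓
  (0,5): δ = 28.90°  ✓
  (0,6): δ = 57.36°  ·
  (0,7): δ = 91.95°  ·
  (1,2): δ = 137.98°  ·
  (1,3): δ = 94.90°  ·
  (1,4): δ = 55.82°  ·
  (1,5): δ = 27.73°  ✓
  (1,6): δ = 0.72°  ✓
  (1,7): δ = 35.32°  ✓
  (2,3): δ = 136.92°  ·
  (2,4): δ = 97.84°  ·
  (2,5): δ = 69.75°  ·
  (2,6): δ = 41.30°  ✓
  (2,7): δ = 6.70°  ✓
  (3,4): δ = 140.92°  ·
  (3,5): δ = 112.83°  ·
  (3,6): δ = 84.38°  ·
  (3,7): δ = 49.78°  ·
  (4,5): δ = 151.91°  ·
  (4,6): δ = 123.45°  ·
  (4,7): δ = 88.86°  ·
  (5,6): δ = 151.55°  ·
  (5,7): δ = 116.95°  ·
  (6,7): δ = 145.40°  ·
antipodal pairs: 8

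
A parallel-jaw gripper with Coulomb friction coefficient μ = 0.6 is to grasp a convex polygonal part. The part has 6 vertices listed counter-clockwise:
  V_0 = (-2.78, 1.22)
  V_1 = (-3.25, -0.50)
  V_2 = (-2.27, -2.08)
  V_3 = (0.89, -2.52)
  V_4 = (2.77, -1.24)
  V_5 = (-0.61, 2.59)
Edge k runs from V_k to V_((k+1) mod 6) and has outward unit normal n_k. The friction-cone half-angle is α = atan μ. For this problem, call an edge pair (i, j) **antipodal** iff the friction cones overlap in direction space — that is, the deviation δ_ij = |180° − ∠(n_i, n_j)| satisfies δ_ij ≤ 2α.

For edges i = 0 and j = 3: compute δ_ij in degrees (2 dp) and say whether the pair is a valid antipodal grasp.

α = atan 0.6 = 30.96°;  2α = 61.93°
edge 0: e_0 = (-0.47, -1.72);  n_0 = (-0.9646, +0.2636)
edge 3: e_3 = (+1.88, +1.28);  n_3 = (+0.5628, -0.8266)
∠(n_0, n_3) = 139.53°
δ = |180° − 139.53°| = 40.47°
40.47° ≤ 2α = 61.93°  →  valid

δ = 40.47°, valid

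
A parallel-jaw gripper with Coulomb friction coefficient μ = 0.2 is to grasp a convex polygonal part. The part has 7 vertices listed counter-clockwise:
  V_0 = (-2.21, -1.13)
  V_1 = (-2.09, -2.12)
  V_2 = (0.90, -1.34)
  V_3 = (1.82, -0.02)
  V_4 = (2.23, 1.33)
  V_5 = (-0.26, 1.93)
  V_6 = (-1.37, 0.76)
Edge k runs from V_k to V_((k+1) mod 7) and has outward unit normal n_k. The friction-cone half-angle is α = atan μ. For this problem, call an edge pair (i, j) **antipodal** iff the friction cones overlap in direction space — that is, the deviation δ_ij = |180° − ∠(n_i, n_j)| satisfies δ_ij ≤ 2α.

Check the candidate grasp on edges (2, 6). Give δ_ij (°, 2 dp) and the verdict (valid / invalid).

δ = 10.91°, valid

α = atan 0.2 = 11.31°;  2α = 22.62°
edge 2: e_2 = (+0.92, +1.32);  n_2 = (+0.8204, -0.5718)
edge 6: e_6 = (-0.84, -1.89);  n_6 = (-0.9138, +0.4061)
∠(n_2, n_6) = 169.09°
δ = |180° − 169.09°| = 10.91°
10.91° ≤ 2α = 22.62°  →  valid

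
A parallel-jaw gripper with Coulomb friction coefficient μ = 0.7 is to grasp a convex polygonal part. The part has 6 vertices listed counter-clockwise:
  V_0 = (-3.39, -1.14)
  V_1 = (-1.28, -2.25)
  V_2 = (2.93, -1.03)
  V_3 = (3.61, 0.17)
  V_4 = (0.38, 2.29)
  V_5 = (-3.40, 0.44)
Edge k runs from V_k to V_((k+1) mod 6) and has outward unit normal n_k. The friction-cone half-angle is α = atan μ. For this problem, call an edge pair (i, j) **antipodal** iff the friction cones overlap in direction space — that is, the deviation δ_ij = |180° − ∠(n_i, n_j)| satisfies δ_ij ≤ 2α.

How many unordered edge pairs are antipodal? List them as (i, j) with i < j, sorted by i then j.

α = atan 0.7 = 34.99°;  2α = 69.98°
n_0 = (-0.4656, -0.8850)
n_1 = (+0.2783, -0.9605)
n_2 = (+0.8700, -0.4930)
n_3 = (+0.5487, +0.8360)
n_4 = (-0.4396, +0.8982)
n_5 = (-1.0000, -0.0063)
  (0,1): δ = 136.09°  ·
  (0,2): δ = 91.79°  ·
  (0,3): δ = 5.53°  ✓
  (0,4): δ = 53.83°  ✓
  (0,5): δ = 118.11°  ·
  (1,2): δ = 135.70°  ·
  (1,3): δ = 49.44°  ✓
  (1,4): δ = 9.92°  ✓
  (1,5): δ = 74.20°  ·
  (2,3): δ = 93.74°  ·
  (2,4): δ = 34.38°  ✓
  (2,5): δ = 29.90°  ✓
  (3,4): δ = 120.64°  ·
  (3,5): δ = 56.36°  ✓
  (4,5): δ = 115.72°  ·
antipodal pairs: 7

count = 7; pairs: (0,3), (0,4), (1,3), (1,4), (2,4), (2,5), (3,5)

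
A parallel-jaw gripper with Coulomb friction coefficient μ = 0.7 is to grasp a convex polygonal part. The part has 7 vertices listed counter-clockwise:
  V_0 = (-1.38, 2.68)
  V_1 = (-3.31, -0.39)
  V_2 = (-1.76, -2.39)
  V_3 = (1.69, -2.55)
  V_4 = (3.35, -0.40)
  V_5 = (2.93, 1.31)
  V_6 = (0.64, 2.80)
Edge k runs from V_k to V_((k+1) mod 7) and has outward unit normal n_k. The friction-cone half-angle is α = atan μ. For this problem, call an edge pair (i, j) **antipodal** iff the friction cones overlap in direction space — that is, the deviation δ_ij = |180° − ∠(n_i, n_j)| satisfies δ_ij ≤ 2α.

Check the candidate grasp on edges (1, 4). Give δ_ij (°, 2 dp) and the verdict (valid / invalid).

α = atan 0.7 = 34.99°;  2α = 69.98°
edge 1: e_1 = (+1.55, -2.00);  n_1 = (-0.7904, -0.6126)
edge 4: e_4 = (-0.42, +1.71);  n_4 = (+0.9711, +0.2385)
∠(n_1, n_4) = 156.02°
δ = |180° − 156.02°| = 23.98°
23.98° ≤ 2α = 69.98°  →  valid

δ = 23.98°, valid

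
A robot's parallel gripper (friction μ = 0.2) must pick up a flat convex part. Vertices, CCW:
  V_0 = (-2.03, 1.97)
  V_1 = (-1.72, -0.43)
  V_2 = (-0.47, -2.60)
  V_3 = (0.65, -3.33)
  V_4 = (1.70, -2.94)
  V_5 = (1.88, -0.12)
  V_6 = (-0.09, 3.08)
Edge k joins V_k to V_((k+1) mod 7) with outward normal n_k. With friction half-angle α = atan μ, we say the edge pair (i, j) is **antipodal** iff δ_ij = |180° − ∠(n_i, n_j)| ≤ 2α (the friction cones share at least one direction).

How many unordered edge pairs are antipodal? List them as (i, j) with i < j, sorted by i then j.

α = atan 0.2 = 11.31°;  2α = 22.62°
n_0 = (-0.9918, -0.1281)
n_1 = (-0.8665, -0.4991)
n_2 = (-0.5460, -0.8378)
n_3 = (+0.3482, -0.9374)
n_4 = (+0.9980, -0.0637)
n_5 = (+0.8516, +0.5242)
n_6 = (-0.4966, +0.8680)
  (0,1): δ = 157.42°  ·
  (0,2): δ = 130.46°  ·
  (0,3): δ = 76.98°  ·
  (0,4): δ = 11.01°  ✓
  (0,5): δ = 24.26°  ·
  (0,6): δ = 112.42°  ·
  (1,2): δ = 153.04°  ·
  (1,3): δ = 99.57°  ·
  (1,4): δ = 33.60°  ·
  (1,5): δ = 1.67°  ✓
  (1,6): δ = 89.83°  ·
  (2,3): δ = 126.53°  ·
  (2,4): δ = 60.56°  ·
  (2,5): δ = 25.29°  ·
  (2,6): δ = 62.87°  ·
  (3,4): δ = 114.03°  ·
  (3,5): δ = 78.76°  ·
  (3,6): δ = 9.40°  ✓
  (4,5): δ = 144.73°  ·
  (4,6): δ = 56.57°  ·
  (5,6): δ = 91.84°  ·
antipodal pairs: 3

count = 3; pairs: (0,4), (1,5), (3,6)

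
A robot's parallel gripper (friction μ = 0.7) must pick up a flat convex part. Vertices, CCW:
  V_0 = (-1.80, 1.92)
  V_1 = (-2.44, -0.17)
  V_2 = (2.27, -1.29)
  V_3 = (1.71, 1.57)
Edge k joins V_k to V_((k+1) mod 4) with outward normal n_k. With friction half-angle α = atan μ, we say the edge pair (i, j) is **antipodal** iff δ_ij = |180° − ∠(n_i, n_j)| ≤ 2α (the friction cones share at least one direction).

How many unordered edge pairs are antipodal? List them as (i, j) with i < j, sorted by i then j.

count = 3; pairs: (0,2), (1,2), (1,3)

α = atan 0.7 = 34.99°;  2α = 69.98°
n_0 = (-0.9562, +0.2928)
n_1 = (-0.2313, -0.9729)
n_2 = (+0.9814, +0.1922)
n_3 = (+0.0992, +0.9951)
  (0,1): δ = 86.35°  ·
  (0,2): δ = 28.10°  ✓
  (0,3): δ = 101.33°  ·
  (1,2): δ = 65.55°  ✓
  (1,3): δ = 7.68°  ✓
  (2,3): δ = 106.77°  ·
antipodal pairs: 3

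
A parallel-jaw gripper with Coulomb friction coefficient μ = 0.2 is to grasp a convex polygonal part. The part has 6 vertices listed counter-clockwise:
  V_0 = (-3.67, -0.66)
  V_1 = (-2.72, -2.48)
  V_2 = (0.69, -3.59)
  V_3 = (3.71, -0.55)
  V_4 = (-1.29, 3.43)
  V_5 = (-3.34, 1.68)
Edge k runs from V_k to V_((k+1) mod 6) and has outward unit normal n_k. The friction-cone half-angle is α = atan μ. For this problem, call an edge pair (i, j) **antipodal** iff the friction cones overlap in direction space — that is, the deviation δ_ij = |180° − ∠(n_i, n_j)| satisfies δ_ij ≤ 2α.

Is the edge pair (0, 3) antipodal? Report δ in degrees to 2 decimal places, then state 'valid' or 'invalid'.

α = atan 0.2 = 11.31°;  2α = 22.62°
edge 0: e_0 = (+0.95, -1.82);  n_0 = (-0.8865, -0.4627)
edge 3: e_3 = (-5.00, +3.98);  n_3 = (+0.6228, +0.7824)
∠(n_0, n_3) = 156.08°
δ = |180° − 156.08°| = 23.92°
23.92° > 2α = 22.62°  →  invalid

δ = 23.92°, invalid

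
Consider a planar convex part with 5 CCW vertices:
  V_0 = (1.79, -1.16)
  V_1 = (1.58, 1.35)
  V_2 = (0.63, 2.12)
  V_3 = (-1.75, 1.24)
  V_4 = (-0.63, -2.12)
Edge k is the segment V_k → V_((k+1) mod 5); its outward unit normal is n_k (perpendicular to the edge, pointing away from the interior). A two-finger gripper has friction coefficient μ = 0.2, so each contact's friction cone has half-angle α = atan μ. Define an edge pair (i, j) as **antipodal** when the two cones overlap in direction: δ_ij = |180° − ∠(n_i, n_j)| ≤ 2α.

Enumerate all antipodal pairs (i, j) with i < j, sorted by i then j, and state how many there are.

count = 2; pairs: (0,3), (2,4)

α = atan 0.2 = 11.31°;  2α = 22.62°
n_0 = (+0.9965, +0.0834)
n_1 = (+0.6297, +0.7769)
n_2 = (-0.3468, +0.9379)
n_3 = (-0.9487, -0.3162)
n_4 = (+0.3687, -0.9295)
  (0,1): δ = 133.81°  ·
  (0,2): δ = 74.49°  ·
  (0,3): δ = 13.65°  ✓
  (0,4): δ = 106.86°  ·
  (1,2): δ = 120.68°  ·
  (1,3): δ = 32.54°  ·
  (1,4): δ = 60.66°  ·
  (2,3): δ = 91.86°  ·
  (2,4): δ = 1.35°  ✓
  (3,4): δ = 86.80°  ·
antipodal pairs: 2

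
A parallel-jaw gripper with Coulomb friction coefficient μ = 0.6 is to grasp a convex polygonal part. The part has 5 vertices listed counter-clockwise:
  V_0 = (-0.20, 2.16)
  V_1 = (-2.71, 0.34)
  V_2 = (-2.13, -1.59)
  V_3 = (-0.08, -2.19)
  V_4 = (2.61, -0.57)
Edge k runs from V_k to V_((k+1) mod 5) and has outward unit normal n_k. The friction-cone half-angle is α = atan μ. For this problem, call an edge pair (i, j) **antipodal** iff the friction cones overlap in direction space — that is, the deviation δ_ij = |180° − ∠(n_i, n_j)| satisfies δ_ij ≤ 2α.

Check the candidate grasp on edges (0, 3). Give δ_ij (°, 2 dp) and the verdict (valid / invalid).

α = atan 0.6 = 30.96°;  2α = 61.93°
edge 0: e_0 = (-2.51, -1.82);  n_0 = (-0.5870, +0.8096)
edge 3: e_3 = (+2.69, +1.62);  n_3 = (+0.5159, -0.8566)
∠(n_0, n_3) = 175.11°
δ = |180° − 175.11°| = 4.89°
4.89° ≤ 2α = 61.93°  →  valid

δ = 4.89°, valid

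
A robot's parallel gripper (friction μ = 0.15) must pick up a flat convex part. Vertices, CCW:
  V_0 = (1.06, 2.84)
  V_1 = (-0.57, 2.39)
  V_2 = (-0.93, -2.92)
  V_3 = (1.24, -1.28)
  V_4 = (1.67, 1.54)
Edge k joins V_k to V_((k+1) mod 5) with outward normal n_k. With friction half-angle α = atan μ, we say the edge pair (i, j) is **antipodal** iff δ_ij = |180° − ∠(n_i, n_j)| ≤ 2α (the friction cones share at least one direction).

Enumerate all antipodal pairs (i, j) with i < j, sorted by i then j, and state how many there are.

count = 1; pairs: (1,3)

α = atan 0.15 = 8.53°;  2α = 17.06°
n_0 = (-0.2661, +0.9639)
n_1 = (-0.9977, +0.0676)
n_2 = (+0.6029, -0.7978)
n_3 = (+0.9886, -0.1507)
n_4 = (+0.9053, +0.4248)
  (0,1): δ = 109.31°  ·
  (0,2): δ = 21.65°  ·
  (0,3): δ = 65.90°  ·
  (0,4): δ = 99.70°  ·
  (1,2): δ = 49.04°  ·
  (1,3): δ = 4.79°  ✓
  (1,4): δ = 29.02°  ·
  (2,3): δ = 135.75°  ·
  (2,4): δ = 101.94°  ·
  (3,4): δ = 146.19°  ·
antipodal pairs: 1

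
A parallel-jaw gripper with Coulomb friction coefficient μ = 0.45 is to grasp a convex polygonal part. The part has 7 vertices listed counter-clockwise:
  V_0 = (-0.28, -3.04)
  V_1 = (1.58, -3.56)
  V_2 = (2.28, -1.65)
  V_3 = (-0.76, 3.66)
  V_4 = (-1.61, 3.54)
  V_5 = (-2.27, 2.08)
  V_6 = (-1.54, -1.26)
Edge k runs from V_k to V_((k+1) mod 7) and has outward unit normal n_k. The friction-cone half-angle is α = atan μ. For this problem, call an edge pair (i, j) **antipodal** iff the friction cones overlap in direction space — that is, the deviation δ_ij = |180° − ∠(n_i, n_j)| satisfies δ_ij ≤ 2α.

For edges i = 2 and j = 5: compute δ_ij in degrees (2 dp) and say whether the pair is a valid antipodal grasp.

α = atan 0.45 = 24.23°;  2α = 48.46°
edge 2: e_2 = (-3.04, +5.31);  n_2 = (+0.8678, +0.4968)
edge 5: e_5 = (+0.73, -3.34);  n_5 = (-0.9769, -0.2135)
∠(n_2, n_5) = 162.54°
δ = |180° − 162.54°| = 17.46°
17.46° ≤ 2α = 48.46°  →  valid

δ = 17.46°, valid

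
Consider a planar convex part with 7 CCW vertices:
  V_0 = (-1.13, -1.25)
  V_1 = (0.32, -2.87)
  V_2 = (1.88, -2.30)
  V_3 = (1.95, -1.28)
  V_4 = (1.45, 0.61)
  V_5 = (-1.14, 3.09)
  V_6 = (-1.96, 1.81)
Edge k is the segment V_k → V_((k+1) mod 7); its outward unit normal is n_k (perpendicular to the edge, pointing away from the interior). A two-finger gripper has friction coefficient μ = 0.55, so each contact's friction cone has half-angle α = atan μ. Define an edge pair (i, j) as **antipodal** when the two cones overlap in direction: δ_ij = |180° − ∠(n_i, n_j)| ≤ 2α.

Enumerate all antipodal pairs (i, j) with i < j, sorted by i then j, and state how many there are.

count = 9; pairs: (0,2), (0,3), (0,4), (1,5), (2,5), (2,6), (3,5), (3,6), (4,6)

α = atan 0.55 = 28.81°;  2α = 57.62°
n_0 = (-0.7451, -0.6669)
n_1 = (+0.3432, -0.9393)
n_2 = (+0.9977, -0.0685)
n_3 = (+0.9667, +0.2558)
n_4 = (+0.6916, +0.7223)
n_5 = (-0.8420, +0.5394)
n_6 = (-0.9651, -0.2618)
  (0,1): δ = 111.76°  ·
  (0,2): δ = 45.76°  ✓
  (0,3): δ = 27.01°  ✓
  (0,4): δ = 4.41°  ✓
  (0,5): δ = 105.52°  ·
  (0,6): δ = 153.35°  ·
  (1,2): δ = 114.00°  ·
  (1,3): δ = 95.25°  ·
  (1,4): δ = 63.83°  ·
  (1,5): δ = 37.28°  ✓
  (1,6): δ = 85.10°  ·
  (2,3): δ = 161.26°  ·
  (2,4): δ = 129.83°  ·
  (2,5): δ = 28.72°  ✓
  (2,6): δ = 19.10°  ✓
  (3,4): δ = 148.58°  ·
  (3,5): δ = 47.46°  ✓
  (3,6): δ = 0.36°  ✓
  (4,5): δ = 78.89°  ·
  (4,6): δ = 31.07°  ✓
  (5,6): δ = 132.18°  ·
antipodal pairs: 9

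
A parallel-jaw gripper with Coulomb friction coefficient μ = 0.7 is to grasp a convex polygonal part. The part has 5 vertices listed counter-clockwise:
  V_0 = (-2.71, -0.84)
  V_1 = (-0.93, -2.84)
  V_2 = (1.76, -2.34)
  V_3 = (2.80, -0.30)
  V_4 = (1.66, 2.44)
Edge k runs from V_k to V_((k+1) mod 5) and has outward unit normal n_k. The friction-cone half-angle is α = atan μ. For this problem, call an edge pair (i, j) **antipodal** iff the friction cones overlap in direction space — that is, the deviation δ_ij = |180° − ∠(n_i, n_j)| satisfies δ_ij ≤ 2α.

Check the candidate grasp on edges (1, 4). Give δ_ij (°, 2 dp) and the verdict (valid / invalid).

α = atan 0.7 = 34.99°;  2α = 69.98°
edge 1: e_1 = (+2.69, +0.50);  n_1 = (+0.1827, -0.9832)
edge 4: e_4 = (-4.37, -3.28);  n_4 = (-0.6003, +0.7998)
∠(n_1, n_4) = 153.64°
δ = |180° − 153.64°| = 26.36°
26.36° ≤ 2α = 69.98°  →  valid

δ = 26.36°, valid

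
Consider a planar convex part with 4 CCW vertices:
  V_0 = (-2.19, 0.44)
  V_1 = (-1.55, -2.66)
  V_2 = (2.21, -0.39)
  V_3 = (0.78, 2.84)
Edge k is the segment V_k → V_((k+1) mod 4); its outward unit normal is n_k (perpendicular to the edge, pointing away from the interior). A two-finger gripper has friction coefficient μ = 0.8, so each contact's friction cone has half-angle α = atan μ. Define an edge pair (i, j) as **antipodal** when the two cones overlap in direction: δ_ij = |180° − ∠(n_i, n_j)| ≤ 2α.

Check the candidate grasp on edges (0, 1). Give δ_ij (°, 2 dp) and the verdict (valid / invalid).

α = atan 0.8 = 38.66°;  2α = 77.32°
edge 0: e_0 = (+0.64, -3.10);  n_0 = (-0.9793, -0.2022)
edge 1: e_1 = (+3.76, +2.27);  n_1 = (+0.5168, -0.8561)
∠(n_0, n_1) = 109.46°
δ = |180° − 109.46°| = 70.54°
70.54° ≤ 2α = 77.32°  →  valid

δ = 70.54°, valid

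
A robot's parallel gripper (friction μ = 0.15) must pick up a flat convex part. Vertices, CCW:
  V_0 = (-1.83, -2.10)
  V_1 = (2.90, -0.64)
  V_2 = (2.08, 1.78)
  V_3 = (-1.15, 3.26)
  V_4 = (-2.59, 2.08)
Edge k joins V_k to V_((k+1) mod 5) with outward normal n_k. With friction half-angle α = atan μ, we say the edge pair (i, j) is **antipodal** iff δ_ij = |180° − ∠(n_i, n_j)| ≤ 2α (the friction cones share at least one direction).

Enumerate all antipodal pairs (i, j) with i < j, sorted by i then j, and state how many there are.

α = atan 0.15 = 8.53°;  2α = 17.06°
n_0 = (+0.2949, -0.9555)
n_1 = (+0.9471, +0.3209)
n_2 = (+0.4166, +0.9091)
n_3 = (-0.6338, +0.7735)
n_4 = (-0.9839, -0.1789)
  (0,1): δ = 88.44°  ·
  (0,2): δ = 41.77°  ·
  (0,3): δ = 22.18°  ·
  (0,4): δ = 83.15°  ·
  (1,2): δ = 133.34°  ·
  (1,3): δ = 69.39°  ·
  (1,4): δ = 8.41°  ✓
  (2,3): δ = 116.05°  ·
  (2,4): δ = 55.08°  ·
  (3,4): δ = 119.03°  ·
antipodal pairs: 1

count = 1; pairs: (1,4)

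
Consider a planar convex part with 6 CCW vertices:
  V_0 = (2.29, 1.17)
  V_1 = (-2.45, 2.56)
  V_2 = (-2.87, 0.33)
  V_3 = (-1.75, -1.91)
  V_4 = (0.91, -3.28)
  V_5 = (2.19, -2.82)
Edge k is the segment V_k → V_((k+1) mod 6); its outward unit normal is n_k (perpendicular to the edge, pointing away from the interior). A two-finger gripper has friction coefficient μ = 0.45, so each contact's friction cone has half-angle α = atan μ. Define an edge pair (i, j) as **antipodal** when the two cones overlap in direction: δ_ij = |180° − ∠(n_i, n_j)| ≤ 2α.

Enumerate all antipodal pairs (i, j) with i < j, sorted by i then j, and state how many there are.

α = atan 0.45 = 24.23°;  2α = 48.46°
n_0 = (+0.2814, +0.9596)
n_1 = (-0.9827, +0.1851)
n_2 = (-0.8944, -0.4472)
n_3 = (-0.4579, -0.8890)
n_4 = (+0.3382, -0.9411)
n_5 = (+0.9997, -0.0251)
  (0,1): δ = 84.32°  ·
  (0,2): δ = 47.09°  ✓
  (0,3): δ = 10.91°  ✓
  (0,4): δ = 36.11°  ✓
  (0,5): δ = 104.91°  ·
  (1,2): δ = 142.77°  ·
  (1,3): δ = 106.58°  ·
  (1,4): δ = 59.57°  ·
  (1,5): δ = 9.23°  ✓
  (2,3): δ = 143.82°  ·
  (2,4): δ = 96.80°  ·
  (2,5): δ = 28.00°  ✓
  (3,4): δ = 132.98°  ·
  (3,5): δ = 64.19°  ·
  (4,5): δ = 111.20°  ·
antipodal pairs: 5

count = 5; pairs: (0,2), (0,3), (0,4), (1,5), (2,5)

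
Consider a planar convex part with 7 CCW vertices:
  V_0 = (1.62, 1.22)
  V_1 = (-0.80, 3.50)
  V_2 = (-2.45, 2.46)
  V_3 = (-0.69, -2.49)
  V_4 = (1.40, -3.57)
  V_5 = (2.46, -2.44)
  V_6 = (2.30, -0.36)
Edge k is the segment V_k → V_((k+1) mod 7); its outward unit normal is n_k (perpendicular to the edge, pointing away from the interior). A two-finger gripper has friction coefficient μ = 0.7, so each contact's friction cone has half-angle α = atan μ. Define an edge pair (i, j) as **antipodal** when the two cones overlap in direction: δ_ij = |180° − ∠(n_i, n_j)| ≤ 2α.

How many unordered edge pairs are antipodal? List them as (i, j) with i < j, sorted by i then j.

count = 10; pairs: (0,2), (0,3), (1,3), (1,4), (1,5), (2,4), (2,5), (2,6), (3,5), (3,6)

α = atan 0.7 = 34.99°;  2α = 69.98°
n_0 = (+0.6857, +0.7278)
n_1 = (-0.5332, +0.8460)
n_2 = (-0.9422, -0.3350)
n_3 = (-0.4591, -0.8884)
n_4 = (+0.7293, -0.6842)
n_5 = (+0.9971, +0.0767)
n_6 = (+0.9185, +0.3953)
  (0,1): δ = 104.48°  ·
  (0,2): δ = 27.13°  ✓
  (0,3): δ = 15.97°  ✓
  (0,4): δ = 90.12°  ·
  (0,5): δ = 137.69°  ·
  (0,6): δ = 156.58°  ·
  (1,2): δ = 102.65°  ·
  (1,3): δ = 59.55°  ✓
  (1,4): δ = 14.61°  ✓
  (1,5): δ = 62.18°  ✓
  (1,6): δ = 81.06°  ·
  (2,3): δ = 136.90°  ·
  (2,4): δ = 62.74°  ✓
  (2,5): δ = 15.17°  ✓
  (2,6): δ = 3.71°  ✓
  (3,4): δ = 105.84°  ·
  (3,5): δ = 58.27°  ✓
  (3,6): δ = 39.39°  ✓
  (4,5): δ = 132.43°  ·
  (4,6): δ = 113.54°  ·
  (5,6): δ = 161.11°  ·
antipodal pairs: 10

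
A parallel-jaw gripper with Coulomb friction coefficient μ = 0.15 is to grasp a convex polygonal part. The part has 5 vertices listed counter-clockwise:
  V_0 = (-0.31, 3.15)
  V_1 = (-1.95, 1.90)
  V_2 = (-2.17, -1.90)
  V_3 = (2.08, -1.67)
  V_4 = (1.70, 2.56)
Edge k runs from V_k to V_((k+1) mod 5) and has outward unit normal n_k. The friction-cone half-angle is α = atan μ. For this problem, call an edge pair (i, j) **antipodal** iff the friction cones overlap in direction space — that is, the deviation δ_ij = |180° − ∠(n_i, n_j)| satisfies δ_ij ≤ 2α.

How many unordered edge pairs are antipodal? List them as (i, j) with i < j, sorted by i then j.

count = 1; pairs: (1,3)

α = atan 0.15 = 8.53°;  2α = 17.06°
n_0 = (-0.6062, +0.7953)
n_1 = (-0.9983, +0.0578)
n_2 = (+0.0540, -0.9985)
n_3 = (+0.9960, +0.0895)
n_4 = (+0.2816, +0.9595)
  (0,1): δ = 130.63°  ·
  (0,2): δ = 34.22°  ·
  (0,3): δ = 57.82°  ·
  (0,4): δ = 126.33°  ·
  (1,2): δ = 83.59°  ·
  (1,3): δ = 8.45°  ✓
  (1,4): δ = 76.95°  ·
  (2,3): δ = 87.96°  ·
  (2,4): δ = 19.46°  ·
  (3,4): δ = 111.49°  ·
antipodal pairs: 1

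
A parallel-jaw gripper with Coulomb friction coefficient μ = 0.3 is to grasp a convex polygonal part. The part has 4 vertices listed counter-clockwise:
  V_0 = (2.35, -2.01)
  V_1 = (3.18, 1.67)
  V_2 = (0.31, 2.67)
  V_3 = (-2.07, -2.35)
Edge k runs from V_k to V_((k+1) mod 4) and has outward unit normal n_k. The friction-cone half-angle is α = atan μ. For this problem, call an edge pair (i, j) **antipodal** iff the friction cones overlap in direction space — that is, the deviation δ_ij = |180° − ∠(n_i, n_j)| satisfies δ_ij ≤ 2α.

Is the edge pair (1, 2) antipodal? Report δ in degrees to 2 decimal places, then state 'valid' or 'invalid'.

α = atan 0.3 = 16.70°;  2α = 33.40°
edge 1: e_1 = (-2.87, +1.00);  n_1 = (+0.3290, +0.9443)
edge 2: e_2 = (-2.38, -5.02);  n_2 = (-0.9036, +0.4284)
∠(n_1, n_2) = 83.84°
δ = |180° − 83.84°| = 96.16°
96.16° > 2α = 33.40°  →  invalid

δ = 96.16°, invalid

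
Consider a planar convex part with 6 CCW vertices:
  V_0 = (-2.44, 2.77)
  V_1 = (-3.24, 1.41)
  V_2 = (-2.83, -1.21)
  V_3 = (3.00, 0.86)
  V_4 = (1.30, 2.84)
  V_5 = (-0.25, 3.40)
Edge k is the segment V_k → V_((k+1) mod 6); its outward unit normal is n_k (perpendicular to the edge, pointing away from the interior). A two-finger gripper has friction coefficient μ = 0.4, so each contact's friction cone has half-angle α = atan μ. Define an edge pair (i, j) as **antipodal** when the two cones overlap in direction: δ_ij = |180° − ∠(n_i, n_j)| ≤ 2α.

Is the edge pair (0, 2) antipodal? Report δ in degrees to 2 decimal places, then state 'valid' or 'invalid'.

α = atan 0.4 = 21.80°;  2α = 43.60°
edge 0: e_0 = (-0.80, -1.36);  n_0 = (-0.8619, +0.5070)
edge 2: e_2 = (+5.83, +2.07);  n_2 = (+0.3346, -0.9424)
∠(n_0, n_2) = 140.01°
δ = |180° − 140.01°| = 39.99°
39.99° ≤ 2α = 43.60°  →  valid

δ = 39.99°, valid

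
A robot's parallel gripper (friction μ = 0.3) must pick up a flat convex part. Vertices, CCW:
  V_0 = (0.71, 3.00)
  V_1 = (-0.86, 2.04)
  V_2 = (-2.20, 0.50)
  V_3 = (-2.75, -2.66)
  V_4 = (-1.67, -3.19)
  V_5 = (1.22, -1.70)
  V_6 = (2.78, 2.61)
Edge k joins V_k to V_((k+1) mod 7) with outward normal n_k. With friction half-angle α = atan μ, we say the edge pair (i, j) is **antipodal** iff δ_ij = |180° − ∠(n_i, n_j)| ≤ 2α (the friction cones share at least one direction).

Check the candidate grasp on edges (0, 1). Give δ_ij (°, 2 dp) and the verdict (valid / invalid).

δ = 162.47°, invalid

α = atan 0.3 = 16.70°;  2α = 33.40°
edge 0: e_0 = (-1.57, -0.96);  n_0 = (-0.5217, +0.8531)
edge 1: e_1 = (-1.34, -1.54);  n_1 = (-0.7544, +0.6564)
∠(n_0, n_1) = 17.53°
δ = |180° − 17.53°| = 162.47°
162.47° > 2α = 33.40°  →  invalid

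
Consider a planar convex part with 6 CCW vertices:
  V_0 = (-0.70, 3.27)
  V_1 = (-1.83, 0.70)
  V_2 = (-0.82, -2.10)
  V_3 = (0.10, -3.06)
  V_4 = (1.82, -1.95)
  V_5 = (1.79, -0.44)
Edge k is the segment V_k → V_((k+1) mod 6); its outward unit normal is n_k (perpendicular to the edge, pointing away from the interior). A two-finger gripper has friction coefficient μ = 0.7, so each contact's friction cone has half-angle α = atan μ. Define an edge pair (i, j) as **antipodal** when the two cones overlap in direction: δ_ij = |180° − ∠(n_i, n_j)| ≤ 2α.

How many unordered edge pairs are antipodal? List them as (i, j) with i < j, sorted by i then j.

α = atan 0.7 = 34.99°;  2α = 69.98°
n_0 = (-0.9154, +0.4025)
n_1 = (-0.9407, -0.3393)
n_2 = (-0.7220, -0.6919)
n_3 = (+0.5422, -0.8402)
n_4 = (+0.9998, +0.0199)
n_5 = (+0.8303, +0.5573)
  (0,1): δ = 136.43°  ·
  (0,2): δ = 112.48°  ·
  (0,3): δ = 33.43°  ✓
  (0,4): δ = 24.87°  ✓
  (0,5): δ = 57.60°  ✓
  (1,2): δ = 156.05°  ·
  (1,3): δ = 77.00°  ·
  (1,4): δ = 18.70°  ✓
  (1,5): δ = 14.03°  ✓
  (2,3): δ = 100.94°  ·
  (2,4): δ = 42.64°  ✓
  (2,5): δ = 9.91°  ✓
  (3,4): δ = 121.70°  ·
  (3,5): δ = 88.97°  ·
  (4,5): δ = 147.27°  ·
antipodal pairs: 7

count = 7; pairs: (0,3), (0,4), (0,5), (1,4), (1,5), (2,4), (2,5)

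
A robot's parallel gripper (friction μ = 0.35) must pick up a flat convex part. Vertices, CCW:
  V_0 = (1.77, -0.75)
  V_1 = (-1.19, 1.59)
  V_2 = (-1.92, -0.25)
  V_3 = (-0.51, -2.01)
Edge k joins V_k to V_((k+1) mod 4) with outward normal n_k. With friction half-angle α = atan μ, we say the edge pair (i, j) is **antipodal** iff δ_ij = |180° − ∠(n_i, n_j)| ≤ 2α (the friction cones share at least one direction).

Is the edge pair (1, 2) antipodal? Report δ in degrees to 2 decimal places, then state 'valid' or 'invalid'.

δ = 119.66°, invalid

α = atan 0.35 = 19.29°;  2α = 38.58°
edge 1: e_1 = (-0.73, -1.84);  n_1 = (-0.9295, +0.3688)
edge 2: e_2 = (+1.41, -1.76);  n_2 = (-0.7804, -0.6252)
∠(n_1, n_2) = 60.34°
δ = |180° − 60.34°| = 119.66°
119.66° > 2α = 38.58°  →  invalid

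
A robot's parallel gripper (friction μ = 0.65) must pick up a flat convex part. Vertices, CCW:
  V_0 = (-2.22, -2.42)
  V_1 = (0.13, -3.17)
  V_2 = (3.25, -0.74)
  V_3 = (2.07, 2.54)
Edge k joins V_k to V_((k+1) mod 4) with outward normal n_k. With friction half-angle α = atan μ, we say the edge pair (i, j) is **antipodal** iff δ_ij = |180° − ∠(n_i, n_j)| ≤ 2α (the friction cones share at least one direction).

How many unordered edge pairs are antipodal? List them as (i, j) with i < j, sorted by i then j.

α = atan 0.65 = 33.02°;  2α = 66.05°
n_0 = (-0.3040, -0.9527)
n_1 = (+0.6145, -0.7889)
n_2 = (+0.9410, +0.3385)
n_3 = (-0.7563, +0.6542)
  (0,1): δ = 124.39°  ·
  (0,2): δ = 52.51°  ✓
  (0,3): δ = 66.84°  ·
  (1,2): δ = 108.13°  ·
  (1,3): δ = 11.23°  ✓
  (2,3): δ = 60.64°  ✓
antipodal pairs: 3

count = 3; pairs: (0,2), (1,3), (2,3)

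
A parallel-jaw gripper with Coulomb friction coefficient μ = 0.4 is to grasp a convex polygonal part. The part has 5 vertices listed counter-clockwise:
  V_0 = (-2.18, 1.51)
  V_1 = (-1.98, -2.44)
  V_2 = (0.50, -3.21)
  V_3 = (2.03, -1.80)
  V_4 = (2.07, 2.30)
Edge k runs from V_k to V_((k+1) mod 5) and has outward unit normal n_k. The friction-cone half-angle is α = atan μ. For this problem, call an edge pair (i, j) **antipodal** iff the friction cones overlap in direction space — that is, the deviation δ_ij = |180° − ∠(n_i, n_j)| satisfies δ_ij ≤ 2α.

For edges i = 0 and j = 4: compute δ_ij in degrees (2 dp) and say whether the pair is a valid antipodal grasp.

δ = 97.63°, invalid

α = atan 0.4 = 21.80°;  2α = 43.60°
edge 0: e_0 = (+0.20, -3.95);  n_0 = (-0.9987, -0.0506)
edge 4: e_4 = (-4.25, -0.79);  n_4 = (-0.1828, +0.9832)
∠(n_0, n_4) = 82.37°
δ = |180° − 82.37°| = 97.63°
97.63° > 2α = 43.60°  →  invalid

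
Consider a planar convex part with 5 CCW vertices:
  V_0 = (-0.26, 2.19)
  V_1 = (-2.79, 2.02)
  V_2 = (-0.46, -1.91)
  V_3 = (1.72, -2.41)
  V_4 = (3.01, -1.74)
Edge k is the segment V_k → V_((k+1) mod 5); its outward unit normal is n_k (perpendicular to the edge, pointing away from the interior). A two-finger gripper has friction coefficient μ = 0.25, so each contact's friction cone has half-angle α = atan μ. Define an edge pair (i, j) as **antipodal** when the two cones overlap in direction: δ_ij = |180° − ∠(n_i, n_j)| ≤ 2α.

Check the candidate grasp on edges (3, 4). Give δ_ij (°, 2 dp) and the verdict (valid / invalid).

δ = 77.68°, invalid

α = atan 0.25 = 14.04°;  2α = 28.07°
edge 3: e_3 = (+1.29, +0.67);  n_3 = (+0.4609, -0.8874)
edge 4: e_4 = (-3.27, +3.93);  n_4 = (+0.7687, +0.6396)
∠(n_3, n_4) = 102.32°
δ = |180° − 102.32°| = 77.68°
77.68° > 2α = 28.07°  →  invalid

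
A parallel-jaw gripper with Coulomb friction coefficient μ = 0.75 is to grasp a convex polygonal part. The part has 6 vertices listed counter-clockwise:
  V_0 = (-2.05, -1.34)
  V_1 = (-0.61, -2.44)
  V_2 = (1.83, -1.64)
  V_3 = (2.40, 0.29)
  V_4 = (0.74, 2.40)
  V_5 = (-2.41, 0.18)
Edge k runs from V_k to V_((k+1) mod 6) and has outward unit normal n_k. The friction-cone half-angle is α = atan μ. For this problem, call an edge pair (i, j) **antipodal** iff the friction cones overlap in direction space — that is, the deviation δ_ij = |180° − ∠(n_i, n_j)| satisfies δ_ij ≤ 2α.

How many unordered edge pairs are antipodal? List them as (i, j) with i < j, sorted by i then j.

count = 8; pairs: (0,2), (0,3), (0,4), (1,3), (1,4), (2,4), (2,5), (3,5)

α = atan 0.75 = 36.87°;  2α = 73.74°
n_0 = (-0.6070, -0.7947)
n_1 = (+0.3116, -0.9502)
n_2 = (+0.9590, -0.2832)
n_3 = (+0.7859, +0.6183)
n_4 = (-0.5761, +0.8174)
n_5 = (-0.9731, -0.2305)
  (0,1): δ = 124.47°  ·
  (0,2): δ = 69.08°  ✓
  (0,3): δ = 14.43°  ✓
  (0,4): δ = 72.55°  ✓
  (0,5): δ = 140.70°  ·
  (1,2): δ = 124.61°  ·
  (1,3): δ = 69.96°  ✓
  (1,4): δ = 17.02°  ✓
  (1,5): δ = 85.17°  ·
  (2,3): δ = 125.35°  ·
  (2,4): δ = 38.37°  ✓
  (2,5): δ = 29.78°  ✓
  (3,4): δ = 93.02°  ·
  (3,5): δ = 24.87°  ✓
  (4,5): δ = 111.85°  ·
antipodal pairs: 8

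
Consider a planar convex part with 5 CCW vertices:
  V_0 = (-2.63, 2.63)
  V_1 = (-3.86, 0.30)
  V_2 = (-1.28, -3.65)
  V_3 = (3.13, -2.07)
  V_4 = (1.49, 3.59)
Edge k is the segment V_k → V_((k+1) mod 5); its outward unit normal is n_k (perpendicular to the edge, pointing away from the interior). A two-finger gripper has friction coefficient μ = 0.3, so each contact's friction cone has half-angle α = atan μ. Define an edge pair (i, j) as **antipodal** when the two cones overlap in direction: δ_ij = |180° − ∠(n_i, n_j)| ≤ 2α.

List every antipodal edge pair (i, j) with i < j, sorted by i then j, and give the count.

α = atan 0.3 = 16.70°;  2α = 33.40°
n_0 = (-0.8843, +0.4668)
n_1 = (-0.8372, -0.5468)
n_2 = (+0.3373, -0.9414)
n_3 = (+0.9605, +0.2783)
n_4 = (-0.2269, +0.9739)
  (0,1): δ = 119.02°  ·
  (0,2): δ = 42.46°  ·
  (0,3): δ = 43.99°  ·
  (0,4): δ = 130.95°  ·
  (1,2): δ = 103.44°  ·
  (1,3): δ = 16.99°  ✓
  (1,4): δ = 69.97°  ·
  (2,3): δ = 93.55°  ·
  (2,4): δ = 6.59°  ✓
  (3,4): δ = 93.04°  ·
antipodal pairs: 2

count = 2; pairs: (1,3), (2,4)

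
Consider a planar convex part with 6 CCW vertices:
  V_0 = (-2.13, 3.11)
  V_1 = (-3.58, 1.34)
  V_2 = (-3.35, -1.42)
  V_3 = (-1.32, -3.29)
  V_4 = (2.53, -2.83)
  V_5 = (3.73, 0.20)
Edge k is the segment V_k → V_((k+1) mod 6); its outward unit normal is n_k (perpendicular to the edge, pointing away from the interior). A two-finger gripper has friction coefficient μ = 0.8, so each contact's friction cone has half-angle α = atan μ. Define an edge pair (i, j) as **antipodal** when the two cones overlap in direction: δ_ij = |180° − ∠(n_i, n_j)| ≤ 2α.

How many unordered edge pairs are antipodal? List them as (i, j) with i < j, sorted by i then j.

α = atan 0.8 = 38.66°;  2α = 77.32°
n_0 = (-0.7736, +0.6337)
n_1 = (-0.9965, -0.0830)
n_2 = (-0.6775, -0.7355)
n_3 = (+0.1186, -0.9929)
n_4 = (+0.9297, -0.3682)
n_5 = (+0.4448, +0.8956)
  (0,1): δ = 135.91°  ·
  (0,2): δ = 93.33°  ·
  (0,3): δ = 43.86°  ✓
  (0,4): δ = 17.72°  ✓
  (0,5): δ = 102.92°  ·
  (1,2): δ = 137.41°  ·
  (1,3): δ = 87.95°  ·
  (1,4): δ = 26.37°  ✓
  (1,5): δ = 58.83°  ✓
  (2,3): δ = 130.54°  ·
  (2,4): δ = 68.95°  ✓
  (2,5): δ = 16.24°  ✓
  (3,4): δ = 118.42°  ·
  (3,5): δ = 33.22°  ✓
  (4,5): δ = 94.80°  ·
antipodal pairs: 7

count = 7; pairs: (0,3), (0,4), (1,4), (1,5), (2,4), (2,5), (3,5)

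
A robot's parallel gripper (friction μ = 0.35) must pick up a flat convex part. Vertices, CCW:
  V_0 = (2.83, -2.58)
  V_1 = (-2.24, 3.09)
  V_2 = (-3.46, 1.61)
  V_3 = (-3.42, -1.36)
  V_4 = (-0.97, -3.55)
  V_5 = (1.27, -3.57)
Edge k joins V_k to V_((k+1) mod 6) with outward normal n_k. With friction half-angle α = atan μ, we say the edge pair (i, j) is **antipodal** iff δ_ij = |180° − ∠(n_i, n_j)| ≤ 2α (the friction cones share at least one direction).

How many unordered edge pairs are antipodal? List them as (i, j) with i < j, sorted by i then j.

count = 2; pairs: (0,3), (1,5)

α = atan 0.35 = 19.29°;  2α = 38.58°
n_0 = (+0.7454, +0.6666)
n_1 = (-0.7716, +0.6361)
n_2 = (-0.9999, -0.0135)
n_3 = (-0.6664, -0.7456)
n_4 = (-0.0089, -1.0000)
n_5 = (+0.5358, -0.8443)
  (0,1): δ = 81.30°  ·
  (0,2): δ = 41.03°  ·
  (0,3): δ = 6.40°  ✓
  (0,4): δ = 47.69°  ·
  (0,5): δ = 80.60°  ·
  (1,2): δ = 139.73°  ·
  (1,3): δ = 92.29°  ·
  (1,4): δ = 51.01°  ·
  (1,5): δ = 18.10°  ✓
  (2,3): δ = 132.56°  ·
  (2,4): δ = 91.28°  ·
  (2,5): δ = 58.37°  ·
  (3,4): δ = 138.72°  ·
  (3,5): δ = 105.81°  ·
  (4,5): δ = 147.09°  ·
antipodal pairs: 2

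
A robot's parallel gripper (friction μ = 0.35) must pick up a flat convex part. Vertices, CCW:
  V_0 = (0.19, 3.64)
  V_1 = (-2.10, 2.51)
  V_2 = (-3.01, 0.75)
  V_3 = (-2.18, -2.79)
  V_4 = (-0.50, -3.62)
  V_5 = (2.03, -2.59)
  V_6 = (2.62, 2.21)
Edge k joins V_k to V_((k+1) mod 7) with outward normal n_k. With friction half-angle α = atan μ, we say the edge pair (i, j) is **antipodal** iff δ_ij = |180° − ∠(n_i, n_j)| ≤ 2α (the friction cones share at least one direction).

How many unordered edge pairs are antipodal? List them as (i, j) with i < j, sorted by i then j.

count = 4; pairs: (0,4), (1,5), (2,5), (3,6)

α = atan 0.35 = 19.29°;  2α = 38.58°
n_0 = (-0.4425, +0.8968)
n_1 = (-0.8883, +0.4593)
n_2 = (-0.9736, -0.2283)
n_3 = (-0.4429, -0.8966)
n_4 = (+0.3771, -0.9262)
n_5 = (+0.9925, -0.1220)
n_6 = (+0.5072, +0.8618)
  (0,1): δ = 143.61°  ·
  (0,2): δ = 103.07°  ·
  (0,3): δ = 52.56°  ·
  (0,4): δ = 4.11°  ✓
  (0,5): δ = 56.73°  ·
  (0,6): δ = 123.26°  ·
  (1,2): δ = 139.46°  ·
  (1,3): δ = 88.95°  ·
  (1,4): δ = 40.51°  ·
  (1,5): δ = 20.33°  ✓
  (1,6): δ = 86.87°  ·
  (2,3): δ = 129.49°  ·
  (2,4): δ = 81.04°  ·
  (2,5): δ = 20.20°  ✓
  (2,6): δ = 46.33°  ·
  (3,4): δ = 131.56°  ·
  (3,5): δ = 70.72°  ·
  (3,6): δ = 4.18°  ✓
  (4,5): δ = 119.16°  ·
  (4,6): δ = 52.63°  ·
  (5,6): δ = 113.47°  ·
antipodal pairs: 4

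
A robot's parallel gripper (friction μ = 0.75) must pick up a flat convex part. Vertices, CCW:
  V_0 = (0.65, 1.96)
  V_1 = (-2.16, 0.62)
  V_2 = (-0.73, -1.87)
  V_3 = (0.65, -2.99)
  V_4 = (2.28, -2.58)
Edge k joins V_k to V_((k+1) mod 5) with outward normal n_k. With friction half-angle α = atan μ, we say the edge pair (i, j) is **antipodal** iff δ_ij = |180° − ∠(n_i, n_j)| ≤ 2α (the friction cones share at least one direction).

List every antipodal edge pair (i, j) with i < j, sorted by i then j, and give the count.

count = 4; pairs: (0,2), (0,3), (1,4), (2,4)

α = atan 0.75 = 36.87°;  2α = 73.74°
n_0 = (-0.4304, +0.9026)
n_1 = (-0.8672, -0.4980)
n_2 = (-0.6302, -0.7765)
n_3 = (+0.2439, -0.9698)
n_4 = (+0.9412, +0.3379)
  (0,1): δ = 85.63°  ·
  (0,2): δ = 64.56°  ✓
  (0,3): δ = 11.38°  ✓
  (0,4): δ = 84.25°  ·
  (1,2): δ = 158.93°  ·
  (1,3): δ = 105.75°  ·
  (1,4): δ = 10.12°  ✓
  (2,3): δ = 126.82°  ·
  (2,4): δ = 31.19°  ✓
  (3,4): δ = 84.37°  ·
antipodal pairs: 4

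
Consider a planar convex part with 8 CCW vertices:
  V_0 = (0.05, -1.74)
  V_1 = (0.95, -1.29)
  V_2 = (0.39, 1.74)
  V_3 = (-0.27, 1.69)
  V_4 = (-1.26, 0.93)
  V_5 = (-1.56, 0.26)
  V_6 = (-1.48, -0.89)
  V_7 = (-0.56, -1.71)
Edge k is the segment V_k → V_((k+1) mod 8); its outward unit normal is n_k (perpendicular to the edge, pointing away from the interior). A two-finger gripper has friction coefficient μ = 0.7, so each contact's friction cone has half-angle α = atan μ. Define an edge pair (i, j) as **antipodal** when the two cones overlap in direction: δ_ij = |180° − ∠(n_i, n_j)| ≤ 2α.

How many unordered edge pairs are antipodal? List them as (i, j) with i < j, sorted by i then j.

α = atan 0.7 = 34.99°;  2α = 69.98°
n_0 = (+0.4472, -0.8944)
n_1 = (+0.9833, +0.1817)
n_2 = (-0.0755, +0.9971)
n_3 = (-0.6089, +0.7932)
n_4 = (-0.9127, +0.4087)
n_5 = (-0.9976, -0.0694)
n_6 = (-0.6654, -0.7465)
n_7 = (-0.0491, -0.9988)
  (0,1): δ = 106.09°  ·
  (0,2): δ = 22.23°  ✓
  (0,3): δ = 10.95°  ✓
  (0,4): δ = 39.31°  ✓
  (0,5): δ = 67.41°  ✓
  (0,6): δ = 111.72°  ·
  (0,7): δ = 150.62°  ·
  (1,2): δ = 96.14°  ·
  (1,3): δ = 62.96°  ✓
  (1,4): δ = 34.59°  ✓
  (1,5): δ = 6.49°  ✓
  (1,6): δ = 37.82°  ✓
  (1,7): δ = 76.71°  ·
  (2,3): δ = 146.82°  ·
  (2,4): δ = 118.45°  ·
  (2,5): δ = 90.35°  ·
  (2,6): δ = 46.04°  ✓
  (2,7): δ = 7.15°  ✓
  (3,4): δ = 151.63°  ·
  (3,5): δ = 123.53°  ·
  (3,6): δ = 79.22°  ·
  (3,7): δ = 40.33°  ✓
  (4,5): δ = 151.90°  ·
  (4,6): δ = 107.59°  ·
  (4,7): δ = 68.69°  ✓
  (5,6): δ = 135.69°  ·
  (5,7): δ = 96.79°  ·
  (6,7): δ = 141.10°  ·
antipodal pairs: 12

count = 12; pairs: (0,2), (0,3), (0,4), (0,5), (1,3), (1,4), (1,5), (1,6), (2,6), (2,7), (3,7), (4,7)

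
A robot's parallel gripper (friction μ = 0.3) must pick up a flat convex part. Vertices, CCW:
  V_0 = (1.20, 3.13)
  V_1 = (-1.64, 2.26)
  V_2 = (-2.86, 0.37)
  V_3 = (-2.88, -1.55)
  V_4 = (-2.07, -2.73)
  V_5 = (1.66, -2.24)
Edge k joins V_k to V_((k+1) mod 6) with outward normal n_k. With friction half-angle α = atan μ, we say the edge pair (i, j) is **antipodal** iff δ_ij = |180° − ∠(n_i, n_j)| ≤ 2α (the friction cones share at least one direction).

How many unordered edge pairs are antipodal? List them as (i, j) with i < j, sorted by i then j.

α = atan 0.3 = 16.70°;  2α = 33.40°
n_0 = (-0.2929, +0.9561)
n_1 = (-0.8402, +0.5423)
n_2 = (-0.9999, +0.0104)
n_3 = (-0.8244, -0.5659)
n_4 = (+0.1302, -0.9915)
n_5 = (+0.9964, +0.0853)
  (0,1): δ = 139.87°  ·
  (0,2): δ = 107.63°  ·
  (0,3): δ = 72.56°  ·
  (0,4): δ = 9.55°  ✓
  (0,5): δ = 77.86°  ·
  (1,2): δ = 147.75°  ·
  (1,3): δ = 112.69°  ·
  (1,4): δ = 49.67°  ·
  (1,5): δ = 37.74°  ·
  (2,3): δ = 144.94°  ·
  (2,4): δ = 81.92°  ·
  (2,5): δ = 5.49°  ✓
  (3,4): δ = 116.98°  ·
  (3,5): δ = 29.57°  ✓
  (4,5): δ = 92.59°  ·
antipodal pairs: 3

count = 3; pairs: (0,4), (2,5), (3,5)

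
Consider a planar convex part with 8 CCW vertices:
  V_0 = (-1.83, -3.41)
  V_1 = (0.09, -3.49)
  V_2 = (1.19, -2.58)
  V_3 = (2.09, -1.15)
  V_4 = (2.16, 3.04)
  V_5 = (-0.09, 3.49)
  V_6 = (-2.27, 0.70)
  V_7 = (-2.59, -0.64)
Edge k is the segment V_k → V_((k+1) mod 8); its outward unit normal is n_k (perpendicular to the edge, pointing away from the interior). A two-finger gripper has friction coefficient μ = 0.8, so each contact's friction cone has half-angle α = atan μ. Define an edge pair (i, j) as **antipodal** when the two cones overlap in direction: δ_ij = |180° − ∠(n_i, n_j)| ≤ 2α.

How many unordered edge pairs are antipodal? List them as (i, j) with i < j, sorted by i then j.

α = atan 0.8 = 38.66°;  2α = 77.32°
n_0 = (-0.0416, -0.9991)
n_1 = (+0.6374, -0.7705)
n_2 = (+0.8463, -0.5327)
n_3 = (+0.9999, -0.0167)
n_4 = (+0.1961, +0.9806)
n_5 = (-0.7880, +0.6157)
n_6 = (-0.9727, +0.2323)
n_7 = (-0.9644, -0.2646)
  (0,1): δ = 138.01°  ·
  (0,2): δ = 119.80°  ·
  (0,3): δ = 88.57°  ·
  (0,4): δ = 8.92°  ✓
  (0,5): δ = 54.38°  ✓
  (0,6): δ = 78.95°  ·
  (0,7): δ = 107.73°  ·
  (1,2): δ = 161.79°  ·
  (1,3): δ = 130.56°  ·
  (1,4): δ = 50.91°  ✓
  (1,5): δ = 12.40°  ✓
  (1,6): δ = 36.97°  ✓
  (1,7): δ = 65.74°  ✓
  (2,3): δ = 148.77°  ·
  (2,4): δ = 69.12°  ✓
  (2,5): δ = 5.82°  ✓
  (2,6): δ = 18.75°  ✓
  (2,7): δ = 47.53°  ✓
  (3,4): δ = 100.35°  ·
  (3,5): δ = 37.05°  ✓
  (3,6): δ = 12.47°  ✓
  (3,7): δ = 16.30°  ✓
  (4,5): δ = 116.69°  ·
  (4,6): δ = 92.12°  ·
  (4,7): δ = 63.35°  ✓
  (5,6): δ = 155.43°  ·
  (5,7): δ = 126.65°  ·
  (6,7): δ = 151.23°  ·
antipodal pairs: 14

count = 14; pairs: (0,4), (0,5), (1,4), (1,5), (1,6), (1,7), (2,4), (2,5), (2,6), (2,7), (3,5), (3,6), (3,7), (4,7)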